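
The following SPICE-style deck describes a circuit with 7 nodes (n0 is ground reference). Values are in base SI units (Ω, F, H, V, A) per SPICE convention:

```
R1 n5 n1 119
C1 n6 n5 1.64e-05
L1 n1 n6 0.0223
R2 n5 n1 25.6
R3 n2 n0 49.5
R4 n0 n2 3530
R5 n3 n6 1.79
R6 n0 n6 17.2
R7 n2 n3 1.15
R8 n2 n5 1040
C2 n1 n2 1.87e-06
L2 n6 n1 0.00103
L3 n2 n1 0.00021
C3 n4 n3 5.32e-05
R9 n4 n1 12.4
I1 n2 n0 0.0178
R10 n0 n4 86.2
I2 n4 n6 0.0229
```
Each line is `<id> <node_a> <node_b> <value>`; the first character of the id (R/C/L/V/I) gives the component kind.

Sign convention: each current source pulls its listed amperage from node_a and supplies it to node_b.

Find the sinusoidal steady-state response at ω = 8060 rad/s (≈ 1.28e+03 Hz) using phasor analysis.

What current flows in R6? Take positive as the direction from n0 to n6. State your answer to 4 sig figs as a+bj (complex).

MNA unknowns: 6 node voltages V₁..V_6
R1: Y=0.008403+0.000j on G[5,1]
C1: Y=0.000+0.1322j on G[6,5]
L1: Y=0.000-0.005564j on G[1,6]
R2: Y=0.03906+0.000j on G[5,1]
R3: Y=0.02020+0.000j on G[2,0]
R4: Y=0.0002833+0.000j on G[0,2]
R5: Y=0.5587+0.000j on G[3,6]
R6: Y=0.05814+0.000j on G[0,6]
R7: Y=0.8696+0.000j on G[2,3]
R8: Y=0.0009615+0.000j on G[2,5]
C2: Y=0.000+0.01507j on G[1,2]
L2: Y=0.000-0.1205j on G[6,1]
L3: Y=0.000-0.5908j on G[2,1]
C3: Y=0.000+0.4288j on G[4,3]
R9: Y=0.08065+0.000j on G[4,1]
I1: z[2]−=0.0178, z[0]+=0.0178
R10: Y=0.01160+0.000j on G[0,4]
I2: z[4]−=0.0229, z[6]+=0.0229
solve → V1=-0.2341-0.009759j, V2=-0.2388-0.01531j, V3=-0.2277-0.01260j, V4=-0.2369+0.03389j, V5=-0.1845+0.01684j, V6=-0.1747-0.001370j

0.01016+7.964e-05j A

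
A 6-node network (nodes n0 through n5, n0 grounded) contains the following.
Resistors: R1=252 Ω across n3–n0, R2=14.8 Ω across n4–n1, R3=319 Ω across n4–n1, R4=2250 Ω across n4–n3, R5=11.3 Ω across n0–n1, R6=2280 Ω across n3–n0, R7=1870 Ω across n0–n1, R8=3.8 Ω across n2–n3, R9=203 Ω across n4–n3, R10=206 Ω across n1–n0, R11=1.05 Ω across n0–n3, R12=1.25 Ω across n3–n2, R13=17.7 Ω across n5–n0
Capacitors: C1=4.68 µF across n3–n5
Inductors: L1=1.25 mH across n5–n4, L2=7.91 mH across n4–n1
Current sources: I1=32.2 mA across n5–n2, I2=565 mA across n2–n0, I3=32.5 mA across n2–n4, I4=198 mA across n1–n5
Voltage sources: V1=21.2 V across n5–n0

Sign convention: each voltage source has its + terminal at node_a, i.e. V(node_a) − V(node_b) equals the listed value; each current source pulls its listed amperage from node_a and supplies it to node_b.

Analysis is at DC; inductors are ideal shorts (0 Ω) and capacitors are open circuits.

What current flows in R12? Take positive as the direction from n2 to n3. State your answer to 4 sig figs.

-0.4254 A

MNA unknowns: 5 node voltages V₁..V_5 plus 3 source currents (L1, L2, V1)
R1: Y=0.003968 on G[3,0]
C1: Y=0.000 on G[3,5]
R2: Y=0.06757 on G[4,1]
R3: Y=0.003135 on G[4,1]
R4: Y=0.0004444 on G[4,3]
L1: row V5−V4=0, i_L1 at 5,4
L2: row V4−V1=0, i_L2 at 4,1
R5: Y=0.08850 on G[0,1]
R6: Y=0.0004386 on G[3,0]
R7: Y=0.0005348 on G[0,1]
R8: Y=0.2632 on G[2,3]
I1: z[5]−=0.0322, z[2]+=0.0322
R9: Y=0.004926 on G[4,3]
I2: z[2]−=0.565, z[0]+=0.565
R10: Y=0.004854 on G[1,0]
I3: z[2]−=0.0325, z[4]+=0.0325
R11: Y=0.9524 on G[0,3]
R12: Y=0.8000 on G[3,2]
I4: z[1]−=0.198, z[5]+=0.198
R13: Y=0.05650 on G[5,0]
V1: row V5−V0=21.2, i_V1 at 5,0
solve → V1=21.20, V2=-1.001, V3=-0.4692, V4=21.20, V5=21.20
aux → i_L1=2.272, i_L2=2.188, i_V1=-3.304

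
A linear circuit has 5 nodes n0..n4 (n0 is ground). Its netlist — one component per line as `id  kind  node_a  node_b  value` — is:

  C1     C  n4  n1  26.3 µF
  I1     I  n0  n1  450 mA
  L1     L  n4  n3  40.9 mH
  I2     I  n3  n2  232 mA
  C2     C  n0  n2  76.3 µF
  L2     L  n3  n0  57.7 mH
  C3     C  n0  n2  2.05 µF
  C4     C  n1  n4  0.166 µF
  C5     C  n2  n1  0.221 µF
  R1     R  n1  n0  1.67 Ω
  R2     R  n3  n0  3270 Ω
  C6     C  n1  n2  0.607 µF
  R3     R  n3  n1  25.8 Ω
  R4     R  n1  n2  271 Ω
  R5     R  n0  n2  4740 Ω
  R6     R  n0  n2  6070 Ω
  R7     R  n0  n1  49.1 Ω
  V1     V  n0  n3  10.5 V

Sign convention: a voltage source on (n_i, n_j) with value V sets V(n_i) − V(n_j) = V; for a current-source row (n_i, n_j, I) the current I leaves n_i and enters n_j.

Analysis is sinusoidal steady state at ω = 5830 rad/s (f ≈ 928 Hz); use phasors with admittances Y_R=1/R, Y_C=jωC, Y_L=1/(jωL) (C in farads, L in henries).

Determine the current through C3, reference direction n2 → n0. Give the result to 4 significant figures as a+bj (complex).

0.006004+6.775e-05j A

Apply KCL at each of the 4 non-ground nodes and solve the resulting linear system.
Node n1: branches {C1, I1, C4, C5, R1, C6, R3, R4, R7} → V_1 = 0.06878+0.06560j
Node n2: branches {I2, C2, C3, C5, C6, R4, R5, R6} → V_2 = 0.005669-0.5024j
Node n3: branches {L1, I2, L2, R2, R3, V1} → V_3 = -10.50+0.000j
Node n4: branches {C1, L1, C4} → V_4 = 0.3641+0.06743j
Source currents: i(V1)=-0.1811+0.07423j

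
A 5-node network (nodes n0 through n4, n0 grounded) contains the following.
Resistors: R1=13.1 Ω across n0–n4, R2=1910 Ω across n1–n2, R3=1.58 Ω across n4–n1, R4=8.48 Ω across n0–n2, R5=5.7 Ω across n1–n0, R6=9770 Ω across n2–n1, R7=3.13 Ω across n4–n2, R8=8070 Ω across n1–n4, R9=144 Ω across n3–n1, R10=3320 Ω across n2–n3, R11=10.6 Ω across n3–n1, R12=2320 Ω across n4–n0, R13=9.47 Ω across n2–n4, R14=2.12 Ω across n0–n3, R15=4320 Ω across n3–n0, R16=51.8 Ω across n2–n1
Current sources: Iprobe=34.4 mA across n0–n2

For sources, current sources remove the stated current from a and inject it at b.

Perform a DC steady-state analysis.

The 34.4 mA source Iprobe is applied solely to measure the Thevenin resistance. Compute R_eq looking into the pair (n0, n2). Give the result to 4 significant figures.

R_eq = 3.500 Ω

Element admittances at DC:
  Y(R1) = 0.07634 S between n0,n4
  Y(R2) = 0.0005236 S between n1,n2
  Y(R3) = 0.6329 S between n4,n1
  Y(R4) = 0.1179 S between n0,n2
  Y(R5) = 0.1754 S between n1,n0
  Y(R6) = 0.0001024 S between n2,n1
  Y(R7) = 0.3195 S between n4,n2
  Y(R8) = 0.0001239 S between n1,n4
  Y(R9) = 0.006944 S between n3,n1
  Y(R10) = 0.0003012 S between n2,n3
  Y(R11) = 0.09434 S between n3,n1
  Y(R12) = 0.0004310 S between n4,n0
  Y(R13) = 0.1056 S between n2,n4
  Y(R14) = 0.4717 S between n0,n3
  Y(R15) = 0.0002315 S between n3,n0
  Y(R16) = 0.01931 S between n2,n1
  Iprobe: injects 0.0344 A into n2 (from n0)
Assemble and solve the 4×4 MNA system:
  V(n1)=0.05540  V(n2)=0.1204  V(n3)=0.009848  V(n4)=0.07600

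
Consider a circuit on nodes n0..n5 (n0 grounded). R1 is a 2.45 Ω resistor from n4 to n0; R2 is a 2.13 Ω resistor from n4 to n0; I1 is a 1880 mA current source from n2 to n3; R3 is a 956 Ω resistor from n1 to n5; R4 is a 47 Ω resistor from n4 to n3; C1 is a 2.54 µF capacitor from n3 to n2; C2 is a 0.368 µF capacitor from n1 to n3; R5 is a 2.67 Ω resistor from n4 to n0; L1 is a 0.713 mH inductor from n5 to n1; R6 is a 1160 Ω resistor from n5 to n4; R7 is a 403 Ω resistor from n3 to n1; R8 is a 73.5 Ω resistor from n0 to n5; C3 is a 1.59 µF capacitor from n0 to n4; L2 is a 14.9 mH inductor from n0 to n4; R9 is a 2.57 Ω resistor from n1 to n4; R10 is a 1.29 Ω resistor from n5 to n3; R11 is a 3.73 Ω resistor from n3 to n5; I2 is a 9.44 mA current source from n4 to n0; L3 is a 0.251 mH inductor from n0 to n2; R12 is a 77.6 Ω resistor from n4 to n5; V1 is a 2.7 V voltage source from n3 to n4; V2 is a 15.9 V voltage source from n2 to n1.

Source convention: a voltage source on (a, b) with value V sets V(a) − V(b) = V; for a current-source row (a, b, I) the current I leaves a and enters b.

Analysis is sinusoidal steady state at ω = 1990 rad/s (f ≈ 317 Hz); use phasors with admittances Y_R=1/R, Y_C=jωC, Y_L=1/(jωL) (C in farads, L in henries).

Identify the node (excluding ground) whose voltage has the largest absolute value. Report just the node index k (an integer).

1

MNA unknowns: 5 node voltages V₁..V_5 plus 2 source currents (V1, V2)
R1: Y=0.4082+0.000j on G[4,0]
R2: Y=0.4695+0.000j on G[4,0]
I1: z[2]−=1.88, z[3]+=1.88
R3: Y=0.001046+0.000j on G[1,5]
R4: Y=0.02128+0.000j on G[4,3]
C1: Y=0.000+0.005055j on G[3,2]
C2: Y=0.000+0.0007323j on G[1,3]
R5: Y=0.3745+0.000j on G[4,0]
L1: Y=0.000-0.7048j on G[5,1]
R6: Y=0.0008621+0.000j on G[5,4]
R7: Y=0.002481+0.000j on G[3,1]
R8: Y=0.01361+0.000j on G[0,5]
C3: Y=0.000+0.003164j on G[0,4]
L2: Y=0.000-0.03373j on G[0,4]
R9: Y=0.3891+0.000j on G[1,4]
R10: Y=0.7752+0.000j on G[5,3]
R11: Y=0.2681+0.000j on G[3,5]
I2: z[4]−=0.00944, z[0]+=0.00944
L3: Y=0.000-2.002j on G[0,2]
R12: Y=0.01289+0.000j on G[4,5]
V1: row V3−V4=2.7, i_V1 at 3,4
V2: row V2−V1=15.9, i_V2 at 2,1
solve → V1=-13.40+2.857j, V2=2.499+2.857j, V3=-1.905+3.788j, V4=-4.605+3.788j, V5=-5.796+8.741j
aux → i_V1=-2.260+5.178j, i_V2=-7.605+4.981j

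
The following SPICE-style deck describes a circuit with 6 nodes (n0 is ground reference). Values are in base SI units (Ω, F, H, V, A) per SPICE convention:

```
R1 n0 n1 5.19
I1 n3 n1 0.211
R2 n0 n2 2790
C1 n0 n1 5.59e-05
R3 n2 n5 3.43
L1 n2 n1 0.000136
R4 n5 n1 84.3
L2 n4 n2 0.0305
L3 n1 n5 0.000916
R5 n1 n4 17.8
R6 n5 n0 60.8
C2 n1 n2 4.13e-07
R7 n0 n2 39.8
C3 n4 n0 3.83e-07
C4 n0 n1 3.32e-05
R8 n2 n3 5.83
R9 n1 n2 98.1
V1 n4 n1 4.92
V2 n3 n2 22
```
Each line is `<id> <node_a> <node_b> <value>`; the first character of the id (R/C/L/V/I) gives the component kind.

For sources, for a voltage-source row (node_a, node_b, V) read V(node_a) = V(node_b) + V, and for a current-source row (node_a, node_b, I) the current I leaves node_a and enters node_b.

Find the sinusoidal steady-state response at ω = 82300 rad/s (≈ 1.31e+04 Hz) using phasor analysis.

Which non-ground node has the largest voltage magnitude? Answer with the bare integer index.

Apply KCL at each of the 5 non-ground nodes and solve the resulting linear system.
Node n1: branches {R1, I1, C1, L1, R4, L3, R5, C2, C4, R9, V1} → V_1 = -0.01127-0.008781j
Node n2: branches {R2, R3, L1, L2, C2, R7, R8, R9, V2} → V_2 = -1.571-1.716j
Node n3: branches {I1, R8, V2} → V_3 = 20.43-1.716j
Node n4: branches {L2, R5, C3, V1} → V_4 = 4.909-0.008781j
Node n5: branches {R3, R4, L3, R6} → V_5 = -1.366-1.620j
Source currents: i(V1)=-0.2774-0.1521j, i(V2)=-3.985+0.000j

3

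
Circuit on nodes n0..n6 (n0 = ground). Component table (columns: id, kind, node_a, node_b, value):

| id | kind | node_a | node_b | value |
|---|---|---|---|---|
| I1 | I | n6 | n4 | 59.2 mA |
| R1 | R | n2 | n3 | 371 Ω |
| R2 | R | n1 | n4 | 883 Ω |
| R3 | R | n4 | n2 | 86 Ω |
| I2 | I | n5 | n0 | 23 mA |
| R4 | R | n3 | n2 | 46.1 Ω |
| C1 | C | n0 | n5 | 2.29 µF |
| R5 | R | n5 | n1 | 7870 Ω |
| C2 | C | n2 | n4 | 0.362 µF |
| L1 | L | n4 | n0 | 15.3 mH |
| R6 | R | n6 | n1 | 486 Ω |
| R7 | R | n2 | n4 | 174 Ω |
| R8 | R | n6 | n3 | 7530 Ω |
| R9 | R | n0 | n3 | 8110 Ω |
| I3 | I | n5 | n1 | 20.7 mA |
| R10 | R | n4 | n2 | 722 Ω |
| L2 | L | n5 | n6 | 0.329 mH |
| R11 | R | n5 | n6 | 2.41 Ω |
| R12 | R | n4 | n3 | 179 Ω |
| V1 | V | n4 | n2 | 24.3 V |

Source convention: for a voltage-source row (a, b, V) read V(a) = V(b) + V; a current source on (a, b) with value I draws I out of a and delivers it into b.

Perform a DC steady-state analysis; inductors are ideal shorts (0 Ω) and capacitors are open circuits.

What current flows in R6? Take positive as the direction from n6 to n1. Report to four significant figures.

-0.08634 A

MNA unknowns: 6 node voltages V₁..V_6 plus 3 source currents (L1, L2, V1)
I1: z[6]−=0.0592, z[4]+=0.0592
R1: Y=0.002695 on G[2,3]
R2: Y=0.001133 on G[1,4]
R3: Y=0.01163 on G[4,2]
I2: z[5]−=0.023, z[0]+=0.023
R4: Y=0.02169 on G[3,2]
C1: Y=0.000 on G[0,5]
R5: Y=0.0001271 on G[5,1]
C2: Y=0.000 on G[2,4]
L1: row V4−V0=0, i_L1 at 4,0
R6: Y=0.002058 on G[6,1]
R7: Y=0.005747 on G[2,4]
R8: Y=0.0001328 on G[6,3]
R9: Y=0.0001233 on G[0,3]
I3: z[5]−=0.0207, z[1]+=0.0207
R10: Y=0.001385 on G[4,2]
L2: row V5−V6=0, i_L2 at 5,6
R11: Y=0.4149 on G[5,6]
R12: Y=0.005587 on G[4,3]
V1: row V4−V2=24.3, i_V1 at 4,2
solve → V1=-62.67, V2=-24.30, V3=-20.06, V4=0.000, V5=-104.6, V6=-104.6
aux → i_L1=-0.02053, i_L2=-0.03837, i_V1=-0.5592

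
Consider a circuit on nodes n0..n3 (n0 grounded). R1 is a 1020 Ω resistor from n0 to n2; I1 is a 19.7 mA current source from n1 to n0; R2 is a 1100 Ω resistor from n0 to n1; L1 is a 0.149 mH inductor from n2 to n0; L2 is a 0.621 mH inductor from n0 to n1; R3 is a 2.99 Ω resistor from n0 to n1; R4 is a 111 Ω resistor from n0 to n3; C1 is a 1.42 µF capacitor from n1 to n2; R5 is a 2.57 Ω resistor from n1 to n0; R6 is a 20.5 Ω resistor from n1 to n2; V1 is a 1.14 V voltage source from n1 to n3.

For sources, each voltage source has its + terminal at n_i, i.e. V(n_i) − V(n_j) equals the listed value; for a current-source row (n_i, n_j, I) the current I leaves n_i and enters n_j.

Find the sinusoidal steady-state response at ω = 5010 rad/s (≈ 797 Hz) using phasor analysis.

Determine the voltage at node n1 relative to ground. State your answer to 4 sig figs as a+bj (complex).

Apply KCL at each of the 3 non-ground nodes and solve the resulting linear system.
Node n1: branches {I1, R2, L2, R3, C1, R5, R6, V1} → V_1 = -0.01036-0.004183j
Node n2: branches {R1, L1, C1, R6} → V_2 = 0.0001948-0.0003642j
Node n3: branches {R4, V1} → V_3 = -1.150-0.004183j
Source currents: i(V1)=-0.01036-3.768e-05j

-0.01036-0.004183j V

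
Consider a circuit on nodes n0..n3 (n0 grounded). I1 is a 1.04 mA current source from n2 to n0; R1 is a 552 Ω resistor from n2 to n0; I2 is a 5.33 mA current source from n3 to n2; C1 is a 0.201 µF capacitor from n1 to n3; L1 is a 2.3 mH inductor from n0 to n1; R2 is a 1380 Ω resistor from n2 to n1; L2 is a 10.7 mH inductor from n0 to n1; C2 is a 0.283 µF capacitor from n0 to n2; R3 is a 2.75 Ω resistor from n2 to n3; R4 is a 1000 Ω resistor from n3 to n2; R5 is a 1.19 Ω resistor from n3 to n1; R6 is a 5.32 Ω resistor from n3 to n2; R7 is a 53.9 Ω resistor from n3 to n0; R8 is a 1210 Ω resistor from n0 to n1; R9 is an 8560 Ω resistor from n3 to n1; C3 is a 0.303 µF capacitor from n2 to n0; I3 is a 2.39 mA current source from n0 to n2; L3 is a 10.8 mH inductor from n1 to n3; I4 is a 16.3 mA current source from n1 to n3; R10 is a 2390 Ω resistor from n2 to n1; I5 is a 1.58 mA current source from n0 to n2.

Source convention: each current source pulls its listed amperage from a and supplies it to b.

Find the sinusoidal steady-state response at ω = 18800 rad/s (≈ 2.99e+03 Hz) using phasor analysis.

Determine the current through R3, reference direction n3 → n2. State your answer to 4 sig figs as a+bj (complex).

-0.005571+0.0008681j A

MNA unknowns: 3 node voltages V₁..V_3
I1: z[2]−=0.00104, z[0]+=0.00104
R1: Y=0.001812+0.000j on G[2,0]
I2: z[3]−=0.00533, z[2]+=0.00533
C1: Y=0.000+0.003779j on G[1,3]
L1: Y=0.000-0.02313j on G[0,1]
R2: Y=0.0007246+0.000j on G[2,1]
L2: Y=0.000-0.004971j on G[0,1]
C2: Y=0.000+0.005320j on G[0,2]
R3: Y=0.3636+0.000j on G[2,3]
R4: Y=0.001000+0.000j on G[3,2]
R5: Y=0.8403+0.000j on G[3,1]
R6: Y=0.1880+0.000j on G[3,2]
R7: Y=0.01855+0.000j on G[3,0]
R8: Y=0.0008264+0.000j on G[0,1]
R9: Y=0.0001168+0.000j on G[3,1]
C3: Y=0.000+0.005696j on G[2,0]
I3: z[0]−=0.00239, z[2]+=0.00239
L3: Y=0.000-0.004925j on G[1,3]
I4: z[1]−=0.0163, z[3]+=0.0163
R10: Y=0.0004184+0.000j on G[2,1]
I5: z[0]−=0.00158, z[2]+=0.00158
solve → V1=0.07721+0.04598j, V2=0.1135+0.04109j, V3=0.09817+0.04348j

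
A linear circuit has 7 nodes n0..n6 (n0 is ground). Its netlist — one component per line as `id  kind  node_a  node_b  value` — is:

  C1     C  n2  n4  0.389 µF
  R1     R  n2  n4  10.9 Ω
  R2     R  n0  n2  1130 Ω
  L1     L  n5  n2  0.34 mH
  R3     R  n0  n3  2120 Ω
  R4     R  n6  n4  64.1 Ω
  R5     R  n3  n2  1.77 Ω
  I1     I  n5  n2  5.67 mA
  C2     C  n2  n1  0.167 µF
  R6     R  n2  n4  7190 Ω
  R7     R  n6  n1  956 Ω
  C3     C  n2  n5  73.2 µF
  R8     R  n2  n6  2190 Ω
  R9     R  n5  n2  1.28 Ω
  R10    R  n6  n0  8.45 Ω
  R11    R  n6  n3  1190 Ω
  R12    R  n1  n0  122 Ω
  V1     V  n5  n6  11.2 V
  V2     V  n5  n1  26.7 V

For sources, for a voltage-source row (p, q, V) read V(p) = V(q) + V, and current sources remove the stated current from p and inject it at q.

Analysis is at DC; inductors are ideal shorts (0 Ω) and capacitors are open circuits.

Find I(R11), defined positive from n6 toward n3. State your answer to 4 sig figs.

MNA unknowns: 6 node voltages V₁..V_6 plus 3 source currents (L1, V1, V2)
C1: Y=0.000 on G[2,4]
R1: Y=0.09174 on G[2,4]
R2: Y=0.0008850 on G[0,2]
L1: row V5−V2=0, i_L1 at 5,2
R3: Y=0.0004717 on G[0,3]
R4: Y=0.01560 on G[6,4]
R5: Y=0.5650 on G[3,2]
I1: z[5]−=0.00567, z[2]+=0.00567
C2: Y=0.000 on G[2,1]
R6: Y=0.0001391 on G[2,4]
R7: Y=0.001046 on G[6,1]
C3: Y=0.000 on G[2,5]
R8: Y=0.0004566 on G[2,6]
R9: Y=0.7812 on G[5,2]
R10: Y=0.1183 on G[6,0]
R11: Y=0.0008403 on G[6,3]
R12: Y=0.008197 on G[1,0]
V1: row V5−V6=11.2, i_V1 at 5,6
V2: row V5−V1=26.7, i_V2 at 5,1
solve → V1=-14.63, V2=12.07, V3=12.05, V4=10.45, V5=12.07, V6=0.8747
aux → i_L1=0.1746, i_V1=-0.04415, i_V2=-0.1361

-0.009389 A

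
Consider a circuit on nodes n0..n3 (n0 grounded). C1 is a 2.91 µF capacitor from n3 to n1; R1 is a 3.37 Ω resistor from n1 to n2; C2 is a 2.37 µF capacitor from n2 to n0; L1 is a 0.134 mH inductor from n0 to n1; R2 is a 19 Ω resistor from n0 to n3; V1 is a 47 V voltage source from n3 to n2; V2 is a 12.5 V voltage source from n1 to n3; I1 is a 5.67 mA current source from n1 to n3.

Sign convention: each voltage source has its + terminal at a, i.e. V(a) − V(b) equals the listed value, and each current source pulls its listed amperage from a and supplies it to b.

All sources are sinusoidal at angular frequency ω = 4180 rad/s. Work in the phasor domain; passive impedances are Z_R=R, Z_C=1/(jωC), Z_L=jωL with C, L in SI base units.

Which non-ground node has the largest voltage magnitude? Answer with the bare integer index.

2

Element admittances at ω=4180 rad/s:
  Y(C1) = 0.000+0.01216j S between n3,n1
  Y(R1) = 0.2967+0.000j S between n1,n2
  Y(C2) = 0.000+0.009907j S between n2,n0
  Y(L1) = 0.000-1.785j S between n0,n1
  Y(R2) = 0.05263+0.000j S between n0,n3
  V1: constraint V(n3)−V(n2) = 47
  V2: constraint V(n1)−V(n3) = 12.5
  I1: injects 0.00567 A into n3 (from n1)
Assemble and solve the 5×5 MNA system:
  V(n1)=-0.3207+0.3801j  V(n2)=-59.82+0.3801j  V(n3)=-12.82+0.3801j
  i(V1)=-17.66-0.5926j  i(V2)=-18.34-0.7247j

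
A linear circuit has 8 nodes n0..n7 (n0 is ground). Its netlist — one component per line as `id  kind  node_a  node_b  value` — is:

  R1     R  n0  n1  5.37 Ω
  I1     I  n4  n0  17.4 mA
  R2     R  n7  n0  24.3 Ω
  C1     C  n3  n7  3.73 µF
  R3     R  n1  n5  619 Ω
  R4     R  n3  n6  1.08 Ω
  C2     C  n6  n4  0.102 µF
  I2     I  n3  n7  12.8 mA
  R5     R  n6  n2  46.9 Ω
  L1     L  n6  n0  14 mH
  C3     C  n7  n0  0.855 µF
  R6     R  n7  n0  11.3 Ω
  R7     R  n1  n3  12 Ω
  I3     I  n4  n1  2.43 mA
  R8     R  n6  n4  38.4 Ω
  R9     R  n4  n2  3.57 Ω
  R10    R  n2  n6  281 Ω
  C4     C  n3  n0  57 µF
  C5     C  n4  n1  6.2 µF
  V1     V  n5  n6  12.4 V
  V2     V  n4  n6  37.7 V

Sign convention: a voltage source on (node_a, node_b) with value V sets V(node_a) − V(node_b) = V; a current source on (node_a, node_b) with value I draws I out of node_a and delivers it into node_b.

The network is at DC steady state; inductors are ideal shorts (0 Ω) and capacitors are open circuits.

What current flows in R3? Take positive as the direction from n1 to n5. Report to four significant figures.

MNA unknowns: 7 node voltages V₁..V_7 plus 3 source currents (L1, V1, V2)
R1: Y=0.1862 on G[0,1]
I1: z[4]−=0.0174, z[0]+=0.0174
R2: Y=0.04115 on G[7,0]
C1: Y=0.000 on G[3,7]
R3: Y=0.001616 on G[1,5]
R4: Y=0.9259 on G[3,6]
C2: Y=0.000 on G[6,4]
I2: z[3]−=0.0128, z[7]+=0.0128
R5: Y=0.02132 on G[6,2]
L1: row V6−V0=0, i_L1 at 6,0
C3: Y=0.000 on G[7,0]
R6: Y=0.08850 on G[7,0]
R7: Y=0.08333 on G[1,3]
I3: z[4]−=0.00243, z[1]+=0.00243
R8: Y=0.02604 on G[6,4]
R9: Y=0.2801 on G[4,2]
R10: Y=0.003559 on G[2,6]
C4: Y=0.000 on G[3,0]
C5: Y=0.000 on G[4,1]
V1: row V5−V6=12.4, i_V1 at 5,6
V2: row V4−V6=37.7, i_V2 at 4,6
solve → V1=0.08099, V2=34.62, V3=-0.005995, V4=37.70, V5=12.40, V6=0.000, V7=0.09873
aux → i_L1=-0.04528, i_V1=-0.01990, i_V2=-1.863

-0.01990 A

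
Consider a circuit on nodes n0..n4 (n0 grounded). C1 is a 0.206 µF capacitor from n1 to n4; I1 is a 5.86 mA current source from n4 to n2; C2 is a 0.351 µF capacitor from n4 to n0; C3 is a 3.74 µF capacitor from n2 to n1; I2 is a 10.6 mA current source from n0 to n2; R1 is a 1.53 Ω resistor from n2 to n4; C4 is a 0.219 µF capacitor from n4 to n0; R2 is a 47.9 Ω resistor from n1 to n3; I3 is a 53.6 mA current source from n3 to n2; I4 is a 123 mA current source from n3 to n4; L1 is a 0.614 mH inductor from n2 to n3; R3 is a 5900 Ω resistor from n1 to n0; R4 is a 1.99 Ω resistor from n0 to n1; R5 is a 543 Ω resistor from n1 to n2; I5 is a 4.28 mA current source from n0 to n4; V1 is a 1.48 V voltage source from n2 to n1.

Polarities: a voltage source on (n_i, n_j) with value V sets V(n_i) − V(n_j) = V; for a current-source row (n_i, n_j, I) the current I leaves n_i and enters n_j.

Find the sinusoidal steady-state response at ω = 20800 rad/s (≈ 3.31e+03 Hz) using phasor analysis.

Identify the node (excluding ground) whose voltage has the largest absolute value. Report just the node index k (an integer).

3

Element admittances at ω=20800 rad/s:
  Y(C1) = 0.000+0.004285j S between n1,n4
  I1: injects 0.00586 A into n2 (from n4)
  Y(C2) = 0.000+0.007301j S between n4,n0
  Y(C3) = 0.000+0.07779j S between n2,n1
  I2: injects 0.0106 A into n2 (from n0)
  Y(R1) = 0.6536+0.000j S between n2,n4
  Y(C4) = 0.000+0.004555j S between n4,n0
  Y(R2) = 0.02088+0.000j S between n1,n3
  I3: injects 0.0536 A into n2 (from n3)
  I4: injects 0.123 A into n4 (from n3)
  Y(L1) = 0.000-0.07830j S between n2,n3
  Y(R3) = 0.0001695+0.000j S between n1,n0
  Y(R4) = 0.5025+0.000j S between n0,n1
  Y(R5) = 0.001842+0.000j S between n1,n2
  I5: injects 0.00428 A into n4 (from n0)
  V1: constraint V(n2)−V(n1) = 1.48
Assemble and solve the 5×5 MNA system:
  V(n1)=0.02768-0.03990j  V(n2)=1.508-0.03990j  V(n3)=0.8480-2.514j  V(n4)=1.692-0.08150j
  i(V1)=-0.006116-0.09067j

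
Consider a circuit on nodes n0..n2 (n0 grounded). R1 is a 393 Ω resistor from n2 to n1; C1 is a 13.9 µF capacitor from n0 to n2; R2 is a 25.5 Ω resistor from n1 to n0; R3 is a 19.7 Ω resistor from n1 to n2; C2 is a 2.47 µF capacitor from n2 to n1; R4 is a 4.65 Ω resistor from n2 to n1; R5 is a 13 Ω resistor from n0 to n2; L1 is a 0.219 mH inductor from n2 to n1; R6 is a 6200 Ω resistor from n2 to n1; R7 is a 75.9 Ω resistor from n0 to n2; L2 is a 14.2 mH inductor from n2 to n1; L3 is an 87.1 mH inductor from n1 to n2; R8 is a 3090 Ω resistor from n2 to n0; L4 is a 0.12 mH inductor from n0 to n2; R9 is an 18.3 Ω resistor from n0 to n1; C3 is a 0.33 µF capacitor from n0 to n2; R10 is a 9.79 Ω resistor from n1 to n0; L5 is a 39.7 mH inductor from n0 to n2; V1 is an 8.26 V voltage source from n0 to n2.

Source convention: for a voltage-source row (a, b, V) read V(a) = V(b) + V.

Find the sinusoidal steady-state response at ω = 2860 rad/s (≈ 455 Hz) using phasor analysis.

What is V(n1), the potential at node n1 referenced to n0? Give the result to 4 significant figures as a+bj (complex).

Apply KCL at each of the 2 non-ground nodes and solve the resulting linear system.
Node n1: branches {R1, R2, R3, C2, R4, L1, R6, L2, L3, R9, R10} → V_1 = -7.995+0.9244j
Node n2: branches {R1, C1, R3, C2, R4, R5, L1, R6, R7, L2, L3, R8, L4, C3, L5, V1} → V_2 = -8.260+0.000j
Source currents: i(V1)=-2.314+23.99j

-7.995+0.9244j V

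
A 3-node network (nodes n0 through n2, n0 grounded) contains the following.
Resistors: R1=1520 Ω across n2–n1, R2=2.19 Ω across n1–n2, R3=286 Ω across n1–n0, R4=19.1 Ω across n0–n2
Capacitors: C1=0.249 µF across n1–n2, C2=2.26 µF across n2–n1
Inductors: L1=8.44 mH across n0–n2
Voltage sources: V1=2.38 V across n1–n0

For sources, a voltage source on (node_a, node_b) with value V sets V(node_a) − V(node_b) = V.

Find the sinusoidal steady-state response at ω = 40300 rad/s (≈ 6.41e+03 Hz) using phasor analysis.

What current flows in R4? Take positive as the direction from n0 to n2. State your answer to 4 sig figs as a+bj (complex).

Apply KCL at each of the 2 non-ground nodes and solve the resulting linear system.
Node n1: branches {R1, R2, R3, C1, C2, V1} → V_1 = 2.380+0.000j
Node n2: branches {R1, R2, R4, C1, C2, L1} → V_2 = 2.147+0.05865j
Source currents: i(V1)=-0.1209+0.003241j

-0.1124-0.003071j A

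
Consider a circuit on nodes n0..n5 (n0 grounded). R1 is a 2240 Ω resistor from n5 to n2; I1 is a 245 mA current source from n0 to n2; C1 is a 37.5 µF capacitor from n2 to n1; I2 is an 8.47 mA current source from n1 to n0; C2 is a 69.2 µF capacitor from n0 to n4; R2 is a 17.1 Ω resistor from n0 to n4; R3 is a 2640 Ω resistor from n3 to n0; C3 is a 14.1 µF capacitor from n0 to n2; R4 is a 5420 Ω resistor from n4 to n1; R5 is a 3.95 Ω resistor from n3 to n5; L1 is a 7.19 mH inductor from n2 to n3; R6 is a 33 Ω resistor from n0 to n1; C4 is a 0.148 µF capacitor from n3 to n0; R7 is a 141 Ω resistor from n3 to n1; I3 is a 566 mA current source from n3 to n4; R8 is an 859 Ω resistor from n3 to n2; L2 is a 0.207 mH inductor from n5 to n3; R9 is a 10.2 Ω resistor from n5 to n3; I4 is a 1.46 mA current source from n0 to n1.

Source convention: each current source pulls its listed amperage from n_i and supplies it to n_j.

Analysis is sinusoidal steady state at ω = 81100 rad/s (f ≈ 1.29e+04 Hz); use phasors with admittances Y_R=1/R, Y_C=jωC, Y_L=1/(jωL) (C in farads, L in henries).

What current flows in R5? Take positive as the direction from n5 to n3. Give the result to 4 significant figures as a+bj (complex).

0.01021-0.008167j A

Element admittances at ω=81100 rad/s:
  Y(R1) = 0.0004464+0.000j S between n5,n2
  I1: injects 0.245 A into n2 (from n0)
  Y(C1) = 0.000+3.041j S between n2,n1
  I2: injects 0.00847 A into n0 (from n1)
  Y(C2) = 0.000+5.612j S between n0,n4
  Y(R2) = 0.05848+0.000j S between n0,n4
  Y(R3) = 0.0003788+0.000j S between n3,n0
  Y(C3) = 0.000+1.144j S between n0,n2
  Y(R4) = 0.0001845+0.000j S between n4,n1
  Y(R5) = 0.2532+0.000j S between n3,n5
  Y(L1) = 0.000-0.001715j S between n2,n3
  Y(R6) = 0.03030+0.000j S between n0,n1
  Y(C4) = 0.000+0.01200j S between n3,n0
  Y(R7) = 0.007092+0.000j S between n3,n1
  I3: injects 0.566 A into n4 (from n3)
  Y(R8) = 0.001164+0.000j S between n3,n2
  Y(L2) = 0.000-0.05957j S between n5,n3
  Y(R9) = 0.09804+0.000j S between n5,n3
  I4: injects 0.00146 A into n1 (from n0)
Assemble and solve the 5×5 MNA system:
  V(n1)=0.3454+0.03418j  V(n2)=0.2741-0.03576j  V(n3)=-27.17+30.75j  V(n4)=0.001055-0.1009j  V(n5)=-27.13+30.72j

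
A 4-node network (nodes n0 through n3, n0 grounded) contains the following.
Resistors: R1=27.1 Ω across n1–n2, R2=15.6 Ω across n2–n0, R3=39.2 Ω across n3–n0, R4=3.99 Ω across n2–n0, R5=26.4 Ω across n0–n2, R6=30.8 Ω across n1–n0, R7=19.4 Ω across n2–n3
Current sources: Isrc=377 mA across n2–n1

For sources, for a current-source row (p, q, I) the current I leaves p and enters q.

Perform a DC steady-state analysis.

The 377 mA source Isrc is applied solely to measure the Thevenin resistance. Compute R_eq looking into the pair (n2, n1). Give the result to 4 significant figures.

Element admittances at DC:
  Y(R1) = 0.03690 S between n1,n2
  Y(R2) = 0.06410 S between n2,n0
  Y(R3) = 0.02551 S between n3,n0
  Y(R4) = 0.2506 S between n2,n0
  Y(R5) = 0.03788 S between n0,n2
  Y(R6) = 0.03247 S between n1,n0
  Y(R7) = 0.05155 S between n2,n3
  Isrc: injects 0.377 A into n1 (from n2)
Assemble and solve the 3×3 MNA system:
  V(n1)=5.192  V(n2)=-0.4560  V(n3)=-0.3051

R_eq = 14.98 Ω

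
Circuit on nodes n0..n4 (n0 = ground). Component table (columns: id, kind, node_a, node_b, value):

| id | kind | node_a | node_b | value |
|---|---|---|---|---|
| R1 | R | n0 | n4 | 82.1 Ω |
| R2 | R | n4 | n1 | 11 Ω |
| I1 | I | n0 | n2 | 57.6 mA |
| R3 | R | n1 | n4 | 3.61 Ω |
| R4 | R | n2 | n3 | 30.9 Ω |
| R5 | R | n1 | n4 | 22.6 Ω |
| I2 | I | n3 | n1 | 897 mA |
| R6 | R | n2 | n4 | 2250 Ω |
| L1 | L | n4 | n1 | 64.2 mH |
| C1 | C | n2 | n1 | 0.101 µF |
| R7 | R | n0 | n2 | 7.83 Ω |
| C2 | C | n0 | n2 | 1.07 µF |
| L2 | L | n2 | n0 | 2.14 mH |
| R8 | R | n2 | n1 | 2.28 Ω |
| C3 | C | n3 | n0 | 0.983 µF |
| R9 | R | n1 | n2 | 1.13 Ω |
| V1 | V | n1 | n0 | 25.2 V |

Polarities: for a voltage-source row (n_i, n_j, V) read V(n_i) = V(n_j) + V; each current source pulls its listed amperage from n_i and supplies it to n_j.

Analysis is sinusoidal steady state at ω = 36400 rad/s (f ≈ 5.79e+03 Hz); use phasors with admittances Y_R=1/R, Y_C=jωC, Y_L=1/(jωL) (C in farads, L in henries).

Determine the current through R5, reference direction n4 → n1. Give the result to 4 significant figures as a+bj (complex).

-0.03210-4.782e-05j A

Element admittances at ω=36400 rad/s:
  Y(R1) = 0.01218+0.000j S between n0,n4
  Y(R2) = 0.09091+0.000j S between n4,n1
  I1: injects 0.0576 A into n2 (from n0)
  Y(R3) = 0.2770+0.000j S between n1,n4
  Y(R4) = 0.03236+0.000j S between n2,n3
  Y(R5) = 0.04425+0.000j S between n1,n4
  I2: injects 0.897 A into n1 (from n3)
  Y(R6) = 0.0004444+0.000j S between n2,n4
  Y(L1) = 0.000-0.0004279j S between n4,n1
  Y(C1) = 0.000+0.003676j S between n2,n1
  Y(R7) = 0.1277+0.000j S between n0,n2
  Y(C2) = 0.000+0.03895j S between n0,n2
  Y(L2) = 0.000-0.01284j S between n2,n0
  Y(R8) = 0.4386+0.000j S between n2,n1
  Y(C3) = 0.000+0.03578j S between n3,n0
  Y(R9) = 0.8850+0.000j S between n1,n2
  V1: constraint V(n1)−V(n0) = 25.2
Assemble and solve the 5×5 MNA system:
  V(n1)=25.20+0.000j  V(n2)=22.46-0.3346j  V(n3)=-2.533+2.466j  V(n4)=24.47-0.001081j
  i(V1)=-3.029-0.4530j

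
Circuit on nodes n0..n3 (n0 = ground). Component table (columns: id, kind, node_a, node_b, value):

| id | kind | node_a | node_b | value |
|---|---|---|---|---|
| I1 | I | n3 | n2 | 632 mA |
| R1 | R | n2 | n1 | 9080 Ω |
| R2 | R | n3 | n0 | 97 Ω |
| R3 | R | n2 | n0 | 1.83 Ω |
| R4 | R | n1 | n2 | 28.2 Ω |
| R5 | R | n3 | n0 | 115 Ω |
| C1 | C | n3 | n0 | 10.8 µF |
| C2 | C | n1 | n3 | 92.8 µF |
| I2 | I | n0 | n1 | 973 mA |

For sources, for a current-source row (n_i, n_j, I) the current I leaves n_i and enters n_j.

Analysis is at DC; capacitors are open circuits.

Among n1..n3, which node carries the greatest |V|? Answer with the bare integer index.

3

Element admittances at DC:
  I1: injects 0.632 A into n2 (from n3)
  Y(R1) = 0.0001101 S between n2,n1
  Y(R2) = 0.01031 S between n3,n0
  Y(R3) = 0.5464 S between n2,n0
  Y(R4) = 0.03546 S between n1,n2
  Y(R5) = 0.008696 S between n3,n0
  Y(C1) = 0.000 S between n3,n0
  Y(C2) = 0.000 S between n1,n3
  I2: injects 0.973 A into n1 (from n0)
Assemble and solve the 3×3 MNA system:
  V(n1)=30.29  V(n2)=2.937  V(n3)=-33.25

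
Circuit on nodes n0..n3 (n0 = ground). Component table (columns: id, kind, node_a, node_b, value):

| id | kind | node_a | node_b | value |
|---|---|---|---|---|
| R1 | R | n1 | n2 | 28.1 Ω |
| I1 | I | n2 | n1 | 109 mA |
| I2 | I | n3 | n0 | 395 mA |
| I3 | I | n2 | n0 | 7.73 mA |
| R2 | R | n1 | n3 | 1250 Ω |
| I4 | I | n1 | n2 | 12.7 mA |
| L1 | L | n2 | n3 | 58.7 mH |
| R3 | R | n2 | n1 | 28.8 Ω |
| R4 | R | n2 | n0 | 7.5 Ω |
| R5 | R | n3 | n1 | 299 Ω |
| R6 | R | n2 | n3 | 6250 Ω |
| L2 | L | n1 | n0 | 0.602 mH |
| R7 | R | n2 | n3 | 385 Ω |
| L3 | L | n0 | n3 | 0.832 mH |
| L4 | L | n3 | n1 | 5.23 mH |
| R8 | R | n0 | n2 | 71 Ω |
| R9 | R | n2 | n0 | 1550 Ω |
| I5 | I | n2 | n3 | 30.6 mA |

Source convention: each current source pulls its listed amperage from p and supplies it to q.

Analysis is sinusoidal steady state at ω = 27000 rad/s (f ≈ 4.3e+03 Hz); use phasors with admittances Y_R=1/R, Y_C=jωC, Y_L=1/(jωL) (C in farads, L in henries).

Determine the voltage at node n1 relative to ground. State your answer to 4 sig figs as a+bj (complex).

Apply KCL at each of the 3 non-ground nodes and solve the resulting linear system.
Node n1: branches {R1, I1, R2, I4, R3, R5, L2, L4} → V_1 = 0.2562-0.2100j
Node n2: branches {R1, I1, I3, I4, L1, R3, R4, R6, R7, R8, R9, I5} → V_2 = -0.5574-0.1520j
Node n3: branches {I2, R2, L1, R5, R6, R7, L3, L4, I5} → V_3 = -0.8595-6.903j

0.2562-0.2100j V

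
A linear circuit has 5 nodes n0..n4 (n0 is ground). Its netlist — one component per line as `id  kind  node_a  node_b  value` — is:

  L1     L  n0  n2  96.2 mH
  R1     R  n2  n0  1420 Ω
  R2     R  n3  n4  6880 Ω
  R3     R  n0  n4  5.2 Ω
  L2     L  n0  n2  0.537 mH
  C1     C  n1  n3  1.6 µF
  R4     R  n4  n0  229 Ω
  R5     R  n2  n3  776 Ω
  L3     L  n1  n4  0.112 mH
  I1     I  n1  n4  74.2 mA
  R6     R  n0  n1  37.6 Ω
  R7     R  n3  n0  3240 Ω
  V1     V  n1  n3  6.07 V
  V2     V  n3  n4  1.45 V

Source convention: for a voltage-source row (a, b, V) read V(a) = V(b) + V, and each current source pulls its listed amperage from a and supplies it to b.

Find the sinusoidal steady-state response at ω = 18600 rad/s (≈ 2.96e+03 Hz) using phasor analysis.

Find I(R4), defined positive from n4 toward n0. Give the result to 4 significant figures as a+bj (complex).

-0.003929+1.762e-07j A

MNA unknowns: 4 node voltages V₁..V_4 plus 2 source currents (V1, V2)
L1: Y=0.000-0.0005589j on G[0,2]
R1: Y=0.0007042+0.000j on G[2,0]
R2: Y=0.0001453+0.000j on G[3,4]
R3: Y=0.1923+0.000j on G[0,4]
L2: Y=0.000-0.1001j on G[0,2]
C1: Y=0.000+0.02976j on G[1,3]
R4: Y=0.004367+0.000j on G[4,0]
R5: Y=0.001289+0.000j on G[2,3]
L3: Y=0.000-0.4800j on G[1,4]
I1: z[1]−=0.0742, z[4]+=0.0742
R6: Y=0.02660+0.000j on G[0,1]
R7: Y=0.0003086+0.000j on G[3,0]
V1: row V1−V3=6.07, i_V1 at 1,3
V2: row V3−V4=1.45, i_V2 at 3,4
solve → V1=6.620+4.035e-05j, V2=0.0001389+0.007041j, V3=0.5503+4.035e-05j, V4=-0.8997+4.035e-05j
aux → i_V1=-0.2503+3.429j, i_V2=-0.2514+3.610j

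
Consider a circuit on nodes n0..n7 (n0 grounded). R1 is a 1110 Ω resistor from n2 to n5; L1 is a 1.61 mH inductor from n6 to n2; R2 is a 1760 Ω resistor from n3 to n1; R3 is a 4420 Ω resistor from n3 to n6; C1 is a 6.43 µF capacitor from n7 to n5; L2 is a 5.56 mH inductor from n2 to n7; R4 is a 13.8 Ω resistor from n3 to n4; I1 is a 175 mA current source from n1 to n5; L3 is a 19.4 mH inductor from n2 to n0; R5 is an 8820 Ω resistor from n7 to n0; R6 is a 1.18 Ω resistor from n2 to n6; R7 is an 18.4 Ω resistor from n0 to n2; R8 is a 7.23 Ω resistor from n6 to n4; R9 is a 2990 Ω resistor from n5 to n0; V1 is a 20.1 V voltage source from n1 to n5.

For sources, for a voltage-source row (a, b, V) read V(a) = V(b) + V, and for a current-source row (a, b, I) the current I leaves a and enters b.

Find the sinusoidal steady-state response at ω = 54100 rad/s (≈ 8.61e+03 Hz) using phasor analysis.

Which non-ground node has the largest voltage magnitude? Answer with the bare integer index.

1

Element admittances at ω=54100 rad/s:
  Y(R1) = 0.0009009+0.000j S between n2,n5
  Y(L1) = 0.000-0.01148j S between n6,n2
  Y(R2) = 0.0005682+0.000j S between n3,n1
  Y(R3) = 0.0002262+0.000j S between n3,n6
  Y(C1) = 0.000+0.3479j S between n7,n5
  Y(L2) = 0.000-0.003325j S between n2,n7
  Y(R4) = 0.07246+0.000j S between n3,n4
  I1: injects 0.175 A into n5 (from n1)
  Y(L3) = 0.000-0.0009528j S between n2,n0
  Y(R5) = 0.0001134+0.000j S between n7,n0
  Y(R6) = 0.8475+0.000j S between n2,n6
  Y(R7) = 0.05435+0.000j S between n0,n2
  Y(R8) = 0.1383+0.000j S between n6,n4
  Y(R9) = 0.0003344+0.000j S between n5,n0
  V1: constraint V(n1)−V(n5) = 20.1
Assemble and solve the 8×8 MNA system:
  V(n1)=18.67-2.518j  V(n2)=0.01146+0.02100j  V(n3)=0.2429-0.01034j  V(n4)=0.09916+0.009236j  V(n5)=-1.432-2.518j  V(n6)=0.02383+0.01949j  V(n7)=-1.445-2.543j
  i(V1)=-0.1855+0.001425j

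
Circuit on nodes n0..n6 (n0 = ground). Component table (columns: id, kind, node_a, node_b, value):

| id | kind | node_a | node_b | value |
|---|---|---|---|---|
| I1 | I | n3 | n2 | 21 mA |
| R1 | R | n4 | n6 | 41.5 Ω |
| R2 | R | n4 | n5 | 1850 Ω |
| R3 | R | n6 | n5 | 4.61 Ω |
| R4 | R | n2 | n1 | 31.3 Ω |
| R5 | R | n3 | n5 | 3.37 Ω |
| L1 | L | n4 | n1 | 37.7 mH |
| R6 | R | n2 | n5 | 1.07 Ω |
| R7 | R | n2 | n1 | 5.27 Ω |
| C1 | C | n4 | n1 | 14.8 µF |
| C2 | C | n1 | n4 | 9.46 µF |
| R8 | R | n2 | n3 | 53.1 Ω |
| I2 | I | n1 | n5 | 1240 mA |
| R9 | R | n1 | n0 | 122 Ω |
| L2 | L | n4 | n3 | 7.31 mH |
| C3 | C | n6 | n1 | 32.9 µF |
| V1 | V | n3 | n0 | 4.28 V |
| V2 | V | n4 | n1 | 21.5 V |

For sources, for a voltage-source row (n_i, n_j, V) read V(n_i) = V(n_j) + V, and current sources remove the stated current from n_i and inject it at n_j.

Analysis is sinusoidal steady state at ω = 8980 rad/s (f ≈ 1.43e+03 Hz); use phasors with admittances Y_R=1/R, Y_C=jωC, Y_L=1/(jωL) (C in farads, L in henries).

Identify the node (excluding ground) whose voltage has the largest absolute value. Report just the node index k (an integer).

4

Apply KCL at each of the 6 non-ground nodes and solve the resulting linear system.
Node n1: branches {R4, L1, R7, C1, C2, I2, R9, C3, V2} → V_1 = 0.3440+3.351j
Node n2: branches {I1, R4, R6, R7, R8} → V_2 = 3.506+1.214j
Node n3: branches {I1, R5, R8, L2, V1} → V_3 = 4.280+0.000j
Node n4: branches {R1, R2, L1, C1, C2, L2, V2} → V_4 = 21.84+3.351j
Node n5: branches {R2, R3, R5, R6, I2} → V_5 = 4.218+0.7320j
Node n6: branches {R1, R3, C3} → V_6 = 1.442-0.3515j
Source currents: i(V1)=-0.002820-0.02747j, i(V2)=-0.5522-4.443j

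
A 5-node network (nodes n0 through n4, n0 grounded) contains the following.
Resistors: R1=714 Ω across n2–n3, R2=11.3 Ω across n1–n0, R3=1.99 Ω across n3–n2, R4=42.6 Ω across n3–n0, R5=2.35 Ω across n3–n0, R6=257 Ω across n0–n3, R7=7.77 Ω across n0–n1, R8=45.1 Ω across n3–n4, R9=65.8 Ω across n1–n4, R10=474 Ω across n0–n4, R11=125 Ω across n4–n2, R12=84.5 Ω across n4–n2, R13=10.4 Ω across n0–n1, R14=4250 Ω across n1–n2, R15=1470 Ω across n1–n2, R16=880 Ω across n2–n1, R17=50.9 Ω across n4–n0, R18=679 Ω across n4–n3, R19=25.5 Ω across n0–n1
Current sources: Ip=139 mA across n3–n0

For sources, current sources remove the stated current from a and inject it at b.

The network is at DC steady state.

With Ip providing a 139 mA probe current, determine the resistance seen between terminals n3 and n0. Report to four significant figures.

R_eq = 2.108 Ω

MNA unknowns: 4 node voltages V₁..V_4
R1: Y=0.001401 on G[2,3]
R2: Y=0.08850 on G[1,0]
R3: Y=0.5025 on G[3,2]
R4: Y=0.02347 on G[3,0]
R5: Y=0.4255 on G[3,0]
R6: Y=0.003891 on G[0,3]
R7: Y=0.1287 on G[0,1]
R8: Y=0.02217 on G[3,4]
R9: Y=0.01520 on G[1,4]
R10: Y=0.002110 on G[0,4]
R11: Y=0.008000 on G[4,2]
R12: Y=0.01183 on G[4,2]
R13: Y=0.09615 on G[0,1]
R14: Y=0.0002353 on G[1,2]
R15: Y=0.0006803 on G[1,2]
R16: Y=0.001136 on G[2,1]
R17: Y=0.01965 on G[4,0]
R18: Y=0.001473 on G[4,3]
R19: Y=0.03922 on G[0,1]
Ip: z[3]−=0.139, z[0]+=0.139
solve → V1=-0.008100, V2=-0.2868, V3=-0.2930, V4=-0.1584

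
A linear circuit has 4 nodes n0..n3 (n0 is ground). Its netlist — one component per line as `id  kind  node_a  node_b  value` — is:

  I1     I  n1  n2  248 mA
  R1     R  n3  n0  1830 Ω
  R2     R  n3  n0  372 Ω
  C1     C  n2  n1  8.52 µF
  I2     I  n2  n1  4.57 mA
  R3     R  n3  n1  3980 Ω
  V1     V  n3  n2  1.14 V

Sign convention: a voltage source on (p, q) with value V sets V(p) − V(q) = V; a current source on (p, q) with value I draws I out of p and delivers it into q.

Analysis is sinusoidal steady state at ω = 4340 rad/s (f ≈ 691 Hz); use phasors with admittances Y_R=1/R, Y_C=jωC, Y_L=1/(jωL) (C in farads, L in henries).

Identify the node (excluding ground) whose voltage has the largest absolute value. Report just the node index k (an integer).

1

Element admittances at ω=4340 rad/s:
  I1: injects 0.248 A into n2 (from n1)
  Y(R1) = 0.0005464+0.000j S between n3,n0
  Y(R2) = 0.002688+0.000j S between n3,n0
  Y(C1) = 0.000+0.03698j S between n2,n1
  I2: injects 0.00457 A into n1 (from n2)
  Y(R3) = 0.0002513+0.000j S between n3,n1
  V1: constraint V(n3)−V(n2) = 1.14
Assemble and solve the 4×4 MNA system:
  V(n1)=-1.185+6.575j  V(n2)=-1.140+0.000j  V(n3)=0.000+0.000j
  i(V1)=-0.0002977+0.001652j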